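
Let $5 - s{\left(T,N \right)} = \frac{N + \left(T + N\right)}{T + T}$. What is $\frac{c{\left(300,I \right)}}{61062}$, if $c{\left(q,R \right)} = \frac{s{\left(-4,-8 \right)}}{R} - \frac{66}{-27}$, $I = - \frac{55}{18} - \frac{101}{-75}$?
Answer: $\frac{6793}{422610102} \approx 1.6074 \cdot 10^{-5}$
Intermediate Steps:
$s{\left(T,N \right)} = 5 - \frac{T + 2 N}{2 T}$ ($s{\left(T,N \right)} = 5 - \frac{N + \left(T + N\right)}{T + T} = 5 - \frac{N + \left(N + T\right)}{2 T} = 5 - \left(T + 2 N\right) \frac{1}{2 T} = 5 - \frac{T + 2 N}{2 T}$)
$I = - \frac{769}{450}$ ($I = \left(-55\right) \frac{1}{18} - - \frac{101}{75} = - \frac{55}{18} + \frac{101}{75} = - \frac{769}{450} \approx -1.7089$)
$c{\left(q,R \right)} = \frac{22}{9} + \frac{5}{2 R}$ ($c{\left(q,R \right)} = \frac{\frac{9}{2} - - \frac{8}{-4}}{R} - \frac{66}{-27} = \frac{\frac{9}{2} - \left(-8\right) \left(- \frac{1}{4}\right)}{R} - - \frac{22}{9} = \frac{\frac{9}{2} - 2}{R} + \frac{22}{9} = \frac{5}{2 R} + \frac{22}{9} = \frac{22}{9} + \frac{5}{2 R}$)
$\frac{c{\left(300,I \right)}}{61062} = \frac{\frac{1}{18} \frac{1}{- \frac{769}{450}} \left(45 + 44 \left(- \frac{769}{450}\right)\right)}{61062} = \frac{1}{18} \left(- \frac{450}{769}\right) \left(45 - \frac{16918}{225}\right) \frac{1}{61062} = \frac{1}{18} \left(- \frac{450}{769}\right) \left(- \frac{6793}{225}\right) \frac{1}{61062} = \frac{6793}{6921} \cdot \frac{1}{61062} = \frac{6793}{422610102}$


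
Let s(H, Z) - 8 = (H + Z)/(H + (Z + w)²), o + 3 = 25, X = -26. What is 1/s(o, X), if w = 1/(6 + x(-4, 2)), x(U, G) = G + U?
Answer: 10961/87624 ≈ 0.12509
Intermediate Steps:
o = 22 (o = -3 + 25 = 22)
w = ¼ (w = 1/(6 + (2 - 4)) = 1/(6 - 2) = 1/4 = ¼ ≈ 0.25000)
s(H, Z) = 8 + (H + Z)/(H + (¼ + Z)²) (s(H, Z) = 8 + (H + Z)/(H + (Z + ¼)²) = 8 + (H + Z)/(H + (¼ + Z)²))
1/s(o, X) = 1/(8*((1 + 4*(-26))² + 2*(-26) + 18*22)/((1 + 4*(-26))² + 16*22)) = 1/(8*((1 - 104)² - 52 + 396)/((1 - 104)² + 352)) = 1/(8*((-103)² - 52 + 396)/((-103)² + 352)) = 1/(8*(10609 - 52 + 396)/(10609 + 352)) = 1/(8*10953/10961) = 1/(8*(1/10961)*10953) = 1/(87624/10961) = 10961/87624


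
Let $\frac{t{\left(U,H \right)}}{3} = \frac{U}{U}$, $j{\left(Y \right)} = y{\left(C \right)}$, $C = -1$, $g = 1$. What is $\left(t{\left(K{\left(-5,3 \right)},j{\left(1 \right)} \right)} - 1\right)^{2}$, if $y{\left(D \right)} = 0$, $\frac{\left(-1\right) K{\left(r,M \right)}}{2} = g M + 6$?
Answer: $4$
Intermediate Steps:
$K{\left(r,M \right)} = -12 - 2 M$ ($K{\left(r,M \right)} = - 2 \left(1 M + 6\right) = - 2 \left(M + 6\right) = - 2 \left(6 + M\right) = -12 - 2 M$)
$j{\left(Y \right)} = 0$
$t{\left(U,H \right)} = 3$ ($t{\left(U,H \right)} = 3 \frac{U}{U} = 3 \cdot 1 = 3$)
$\left(t{\left(K{\left(-5,3 \right)},j{\left(1 \right)} \right)} - 1\right)^{2} = \left(3 - 1\right)^{2} = 2^{2} = 4$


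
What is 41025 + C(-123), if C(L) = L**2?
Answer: 56154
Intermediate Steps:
41025 + C(-123) = 41025 + (-123)**2 = 41025 + 15129 = 56154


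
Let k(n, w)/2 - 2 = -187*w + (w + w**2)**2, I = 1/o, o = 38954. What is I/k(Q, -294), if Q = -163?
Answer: 1/578116247310752 ≈ 1.7298e-15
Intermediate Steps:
I = 1/38954 ≈ 2.5671e-5
k(n, w) = 4 - 374*w + 2*(w + w**2)**2 (k(n, w) = 4 + 2*(-187*w + (w + w**2)**2) = 4 + 2*((w + w**2)**2 - 187*w) = 4 + (-374*w + 2*(w + w**2)**2) = 4 - 374*w + 2*(w + w**2)**2)
I/k(Q, -294) = 1/(38954*(4 - 374*(-294) + 2*(-294)**2*(1 - 294)**2)) = 1/(38954*(4 + 109956 + 2*86436*(-293)**2)) = 1/(38954*(4 + 109956 + 2*86436*85849)) = 1/(38954*(4 + 109956 + 14840888328)) = (1/38954)/14840998288 = (1/38954)*(1/14840998288) = 1/578116247310752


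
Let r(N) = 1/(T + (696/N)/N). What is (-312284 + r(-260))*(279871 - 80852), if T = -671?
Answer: -352384535145463298/5669863 ≈ -6.2150e+10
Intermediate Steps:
r(N) = 1/(-671 + 696/N²) (r(N) = 1/(-671 + (696/N)/N) = 1/(-671 + 696/N²))
(-312284 + r(-260))*(279871 - 80852) = (-312284 - 1*(-260)²/(-696 + 671*(-260)²))*(279871 - 80852) = (-312284 - 1*67600/(-696 + 671*67600))*199019 = (-312284 - 1*67600/(-696 + 45359600))*199019 = (-312284 - 1*67600/45358904)*199019 = (-312284 - 1*67600*1/45358904)*199019 = (-312284 - 8450/5669863)*199019 = -1770607505542/5669863*199019 = -352384535145463298/5669863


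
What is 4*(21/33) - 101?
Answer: -1083/11 ≈ -98.455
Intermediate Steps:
4*(21/33) - 101 = 4*(21*(1/33)) - 101 = 4*(7/11) - 101 = 28/11 - 101 = -1083/11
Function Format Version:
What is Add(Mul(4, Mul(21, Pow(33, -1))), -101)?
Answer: Rational(-1083, 11) ≈ -98.455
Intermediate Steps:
Add(Mul(4, Mul(21, Pow(33, -1))), -101) = Add(Mul(4, Mul(21, Rational(1, 33))), -101) = Add(Mul(4, Rational(7, 11)), -101) = Add(Rational(28, 11), -101) = Rational(-1083, 11)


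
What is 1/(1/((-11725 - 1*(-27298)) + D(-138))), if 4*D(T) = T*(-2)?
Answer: 15642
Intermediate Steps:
D(T) = -T/2 (D(T) = (T*(-2))/4 = (-2*T)/4 = -T/2)
1/(1/((-11725 - 1*(-27298)) + D(-138))) = 1/(1/((-11725 - 1*(-27298)) - ½*(-138))) = 1/(1/((-11725 + 27298) + 69)) = 1/(1/(15573 + 69)) = 1/(1/15642) = 15642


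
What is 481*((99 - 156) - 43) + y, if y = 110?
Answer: -47990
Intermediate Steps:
481*((99 - 156) - 43) + y = 481*((99 - 156) - 43) + 110 = 481*(-57 - 43) + 110 = 481*(-100) + 110 = -48100 + 110 = -47990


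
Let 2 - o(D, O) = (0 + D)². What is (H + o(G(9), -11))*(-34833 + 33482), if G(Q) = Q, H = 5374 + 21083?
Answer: -35636678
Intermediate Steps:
H = 26457
o(D, O) = 2 - D² (o(D, O) = 2 - (0 + D)² = 2 - D²)
(H + o(G(9), -11))*(-34833 + 33482) = (26457 + (2 - 1*9²))*(-34833 + 33482) = (26457 + (2 - 1*81))*(-1351) = (26457 + (2 - 81))*(-1351) = (26457 - 79)*(-1351) = 26378*(-1351) = -35636678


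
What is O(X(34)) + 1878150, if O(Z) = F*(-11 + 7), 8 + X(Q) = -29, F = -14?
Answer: 1878206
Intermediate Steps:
X(Q) = -37 (X(Q) = -8 - 29 = -37)
O(Z) = 56 (O(Z) = -14*(-11 + 7) = -14*(-4) = 56)
O(X(34)) + 1878150 = 56 + 1878150 = 1878206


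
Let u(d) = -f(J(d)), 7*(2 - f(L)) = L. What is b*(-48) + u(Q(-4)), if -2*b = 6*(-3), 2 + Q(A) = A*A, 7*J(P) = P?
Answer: -3036/7 ≈ -433.71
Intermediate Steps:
J(P) = P/7
f(L) = 2 - L/7
Q(A) = -2 + A² (Q(A) = -2 + A*A = -2 + A²)
u(d) = -2 + d/49 (u(d) = -(2 - d/49) = -2 + d/49)
b = 9 (b = -3*(-3) = -½*(-18) = 9)
b*(-48) + u(Q(-4)) = 9*(-48) + (-2 + (-2 + (-4)²)/49) = -432 + (-2 + (-2 + 16)/49) = -432 + (-2 + (1/49)*14) = -432 + (-2 + 2/7) = -432 - 12/7 = -3036/7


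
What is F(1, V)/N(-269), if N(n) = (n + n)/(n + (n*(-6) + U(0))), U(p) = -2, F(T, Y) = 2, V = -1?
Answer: -1343/269 ≈ -4.9926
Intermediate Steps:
N(n) = 2*n/(-2 - 5*n) (N(n) = (n + n)/(n + (n*(-6) - 2)) = (2*n)/(n + (-6*n - 2)) = (2*n)/(n + (-2 - 6*n)) = (2*n)/(-2 - 5*n) = 2*n/(-2 - 5*n))
F(1, V)/N(-269) = 2/(-2*(-269)/(2 + 5*(-269))) = 2/(-2*(-269)/(2 - 1345)) = 2/(-2*(-269)/(-1343)) = 2/(-2*(-269)*(-1/1343)) = 2/(-538/1343) = -1343/538*2 = -1343/269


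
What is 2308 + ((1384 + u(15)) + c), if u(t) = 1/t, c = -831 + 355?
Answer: 48241/15 ≈ 3216.1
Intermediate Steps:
c = -476
2308 + ((1384 + u(15)) + c) = 2308 + ((1384 + 1/15) - 476) = 2308 + (20761/15 - 476) = 2308 + 13621/15 = 48241/15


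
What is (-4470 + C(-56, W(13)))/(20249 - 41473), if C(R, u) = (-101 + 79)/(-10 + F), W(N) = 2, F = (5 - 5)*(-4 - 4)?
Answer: 22339/106120 ≈ 0.21051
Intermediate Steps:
F = 0 (F = 0*(-8) = 0)
C(R, u) = 11/5 (C(R, u) = (-101 + 79)/(-10 + 0) = -22/(-10) = -22*(-1/10) = 11/5)
(-4470 + C(-56, W(13)))/(20249 - 41473) = (-4470 + 11/5)/(20249 - 41473) = -22339/5/(-21224) = -22339/5*(-1/21224) = 22339/106120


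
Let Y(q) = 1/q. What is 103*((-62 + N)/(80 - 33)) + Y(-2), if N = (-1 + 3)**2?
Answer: -11995/94 ≈ -127.61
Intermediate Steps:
N = 4 (N = 2**2 = 4)
103*((-62 + N)/(80 - 33)) + Y(-2) = 103*((-62 + 4)/(80 - 33)) + 1/(-2) = 103*(-58/47) - 1/2 = -5974/47 - 1/2 = -11995/94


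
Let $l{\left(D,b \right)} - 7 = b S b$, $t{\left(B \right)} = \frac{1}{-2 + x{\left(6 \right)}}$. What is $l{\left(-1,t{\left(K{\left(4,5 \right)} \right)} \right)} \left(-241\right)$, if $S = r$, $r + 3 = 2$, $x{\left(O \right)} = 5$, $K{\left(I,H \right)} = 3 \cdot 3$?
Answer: $- \frac{14942}{9} \approx -1660.2$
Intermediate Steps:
$K{\left(I,H \right)} = 9$
$r = -1$ ($r = -3 + 2 = -1$)
$S = -1$
$t{\left(B \right)} = \frac{1}{3}$ ($t{\left(B \right)} = \frac{1}{-2 + 5} = \frac{1}{3}$)
$l{\left(D,b \right)} = 7 - b^{2}$ ($l{\left(D,b \right)} = 7 + b \left(-1\right) b = 7 + - b b = 7 - b^{2}$)
$l{\left(-1,t{\left(K{\left(4,5 \right)} \right)} \right)} \left(-241\right) = \left(7 - \left(\frac{1}{3}\right)^{2}\right) \left(-241\right) = \left(7 - \frac{1}{9}\right) \left(-241\right) = \frac{62}{9} \left(-241\right) = - \frac{14942}{9}$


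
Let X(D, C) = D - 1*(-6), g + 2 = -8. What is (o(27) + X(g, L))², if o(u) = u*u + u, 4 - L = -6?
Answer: 565504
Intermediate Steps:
L = 10 (L = 4 - 1*(-6) = 4 + 6 = 10)
g = -10 (g = -2 - 8 = -10)
X(D, C) = 6 + D (X(D, C) = D + 6 = 6 + D)
o(u) = u + u² (o(u) = u² + u = u + u²)
(o(27) + X(g, L))² = (27*(1 + 27) + (6 - 10))² = (27*28 - 4)² = (756 - 4)² = 752² = 565504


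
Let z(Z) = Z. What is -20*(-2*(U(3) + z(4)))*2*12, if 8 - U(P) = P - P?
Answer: 11520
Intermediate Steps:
U(P) = 8 (U(P) = 8 - (P - P) = 8 - 1*0 = 8 + 0 = 8)
-20*(-2*(U(3) + z(4)))*2*12 = -20*(-2*(8 + 4))*2*12 = -20*(-2*12)*2*12 = -(-480)*2*12 = -20*(-48)*12 = 960*12 = 11520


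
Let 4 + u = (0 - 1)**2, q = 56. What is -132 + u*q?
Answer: -300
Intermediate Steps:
u = -3 (u = -4 + (0 - 1)**2 = -4 + (-1)**2 = -4 + 1 = -3)
-132 + u*q = -132 - 3*56 = -132 - 168 = -300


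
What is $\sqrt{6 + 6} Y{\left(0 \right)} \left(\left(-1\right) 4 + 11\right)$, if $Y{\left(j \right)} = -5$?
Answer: $- 70 \sqrt{3} \approx -121.24$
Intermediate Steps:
$\sqrt{6 + 6} Y{\left(0 \right)} \left(\left(-1\right) 4 + 11\right) = \sqrt{6 + 6} \left(-5\right) \left(\left(-1\right) 4 + 11\right) = \sqrt{12} \left(-5\right) \left(-4 + 11\right) = 2 \sqrt{3} \left(-5\right) 7 = - 10 \sqrt{3} \cdot 7 = - 70 \sqrt{3}$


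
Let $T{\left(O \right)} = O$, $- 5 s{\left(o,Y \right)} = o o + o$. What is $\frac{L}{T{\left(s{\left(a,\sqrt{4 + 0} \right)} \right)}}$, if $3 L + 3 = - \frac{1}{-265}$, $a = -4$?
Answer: $\frac{397}{954} \approx 0.41614$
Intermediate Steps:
$s{\left(o,Y \right)} = - \frac{o}{5} - \frac{o^{2}}{5}$ ($s{\left(o,Y \right)} = - \frac{o o + o}{5} = - \frac{o^{2} + o}{5} = - \frac{o + o^{2}}{5} = - \frac{o}{5} - \frac{o^{2}}{5}$)
$L = - \frac{794}{795}$ ($L = -1 + \frac{\left(-1\right) \frac{1}{-265}}{3} = -1 + \frac{\left(-1\right) \left(- \frac{1}{265}\right)}{3} = -1 + \frac{1}{3} \cdot \frac{1}{265} = -1 + \frac{1}{795} = - \frac{794}{795} \approx -0.99874$)
$\frac{L}{T{\left(s{\left(a,\sqrt{4 + 0} \right)} \right)}} = - \frac{794}{795 \left(\left(- \frac{1}{5}\right) \left(-4\right) \left(1 - 4\right)\right)} = - \frac{794}{795 \left(\left(- \frac{1}{5}\right) \left(-4\right) \left(-3\right)\right)} = - \frac{794}{795 \left(- \frac{12}{5}\right)} = \left(- \frac{794}{795}\right) \left(- \frac{5}{12}\right) = \frac{397}{954}$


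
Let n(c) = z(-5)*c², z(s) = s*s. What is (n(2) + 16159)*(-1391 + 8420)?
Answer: 114284511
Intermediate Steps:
z(s) = s²
n(c) = 25*c² (n(c) = (-5)²*c² = 25*c²)
(n(2) + 16159)*(-1391 + 8420) = (25*2² + 16159)*(-1391 + 8420) = (25*4 + 16159)*7029 = (100 + 16159)*7029 = 16259*7029 = 114284511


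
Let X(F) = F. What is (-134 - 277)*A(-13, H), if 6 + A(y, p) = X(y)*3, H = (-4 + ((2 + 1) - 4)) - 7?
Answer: 18495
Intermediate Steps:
H = -12 (H = (-4 + (3 - 4)) - 7 = (-4 - 1) - 7 = -5 - 7 = -12)
A(y, p) = -6 + 3*y (A(y, p) = -6 + y*3 = -6 + 3*y)
(-134 - 277)*A(-13, H) = (-134 - 277)*(-6 + 3*(-13)) = -411*(-6 - 39) = -411*(-45) = 18495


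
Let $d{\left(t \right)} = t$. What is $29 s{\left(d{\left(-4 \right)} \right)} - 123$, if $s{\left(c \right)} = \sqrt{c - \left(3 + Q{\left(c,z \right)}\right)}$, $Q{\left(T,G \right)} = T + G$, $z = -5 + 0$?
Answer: $-123 + 29 \sqrt{2} \approx -81.988$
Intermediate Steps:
$z = -5$
$Q{\left(T,G \right)} = G + T$
$s{\left(c \right)} = \sqrt{2}$ ($s{\left(c \right)} = \sqrt{c - \left(-2 + c\right)} = \sqrt{2}$)
$29 s{\left(d{\left(-4 \right)} \right)} - 123 = 29 \sqrt{2} - 123 = -123 + 29 \sqrt{2}$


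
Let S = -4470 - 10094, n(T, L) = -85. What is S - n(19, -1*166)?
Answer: -14479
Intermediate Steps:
S = -14564
S - n(19, -1*166) = -14564 - 1*(-85) = -14564 + 85 = -14479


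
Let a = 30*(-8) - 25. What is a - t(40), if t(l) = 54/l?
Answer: -5327/20 ≈ -266.35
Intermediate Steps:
a = -265 (a = -240 - 25 = -265)
a - t(40) = -265 - 54/40 = -265 - 1*27/20 = -265 - 27/20 = -5327/20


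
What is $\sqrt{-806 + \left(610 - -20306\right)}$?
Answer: $\sqrt{20110} \approx 141.81$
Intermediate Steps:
$\sqrt{-806 + \left(610 - -20306\right)} = \sqrt{-806 + \left(610 + 20306\right)} = \sqrt{-806 + 20916} = \sqrt{20110}$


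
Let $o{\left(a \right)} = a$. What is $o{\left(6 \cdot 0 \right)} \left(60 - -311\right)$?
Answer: $0$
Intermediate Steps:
$o{\left(6 \cdot 0 \right)} \left(60 - -311\right) = 6 \cdot 0 \left(60 - -311\right) = 0 \left(60 + 311\right) = 0 \cdot 371 = 0$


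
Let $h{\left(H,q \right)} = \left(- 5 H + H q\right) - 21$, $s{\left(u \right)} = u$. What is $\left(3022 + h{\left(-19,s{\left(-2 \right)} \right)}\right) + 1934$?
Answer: $5068$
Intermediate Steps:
$h{\left(H,q \right)} = -21 - 5 H + H q$
$\left(3022 + h{\left(-19,s{\left(-2 \right)} \right)}\right) + 1934 = \left(3022 - -112\right) + 1934 = \left(3022 + \left(-21 + 95 + 38\right)\right) + 1934 = \left(3022 + 112\right) + 1934 = 3134 + 1934 = 5068$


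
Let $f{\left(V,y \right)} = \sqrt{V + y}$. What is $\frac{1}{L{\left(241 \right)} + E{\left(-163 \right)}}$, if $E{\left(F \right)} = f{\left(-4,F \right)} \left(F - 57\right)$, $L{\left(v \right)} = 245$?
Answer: $\frac{49}{1628565} + \frac{44 i \sqrt{167}}{1628565} \approx 3.0088 \cdot 10^{-5} + 0.00034914 i$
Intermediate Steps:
$E{\left(F \right)} = \sqrt{-4 + F} \left(-57 + F\right)$ ($E{\left(F \right)} = \sqrt{-4 + F} \left(F - 57\right) = \sqrt{-4 + F} \left(-57 + F\right)$)
$\frac{1}{L{\left(241 \right)} + E{\left(-163 \right)}} = \frac{1}{245 + \sqrt{-4 - 163} \left(-57 - 163\right)} = \frac{1}{245 + \sqrt{-167} \left(-220\right)} = \frac{1}{245 + i \sqrt{167} \left(-220\right)} = \frac{1}{245 - 220 i \sqrt{167}}$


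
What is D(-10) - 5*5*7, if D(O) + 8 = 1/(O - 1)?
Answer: -2014/11 ≈ -183.09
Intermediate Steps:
D(O) = -8 + 1/(-1 + O) (D(O) = -8 + 1/(O - 1) = -8 + 1/(-1 + O))
D(-10) - 5*5*7 = (9 - 8*(-10))/(-1 - 10) - 5*5*7 = (9 + 80)/(-11) - 25*7 = -1/11*89 - 1*175 = -89/11 - 175 = -2014/11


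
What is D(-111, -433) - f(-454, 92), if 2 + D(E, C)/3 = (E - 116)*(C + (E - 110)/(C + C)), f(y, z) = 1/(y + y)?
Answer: 115862762167/393164 ≈ 2.9469e+5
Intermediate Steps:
f(y, z) = 1/(2*y)
D(E, C) = -6 + 3*(-116 + E)*(C + (-110 + E)/(2*C)) (D(E, C) = -6 + 3*((E - 116)*(C + (E - 110)/(C + C))) = -6 + 3*((-116 + E)*(C + (-110 + E)/((2*C)))) = -6 + 3*((-116 + E)*(C + (-110 + E)*(1/(2*C)))) = -6 + 3*((-116 + E)*(C + (-110 + E)/(2*C))) = -6 + 3*(-116 + E)*(C + (-110 + E)/(2*C)))
D(-111, -433) - f(-454, 92) = (3/2)*(12760 + (-111)**2 - 226*(-111) - 2*(-433)*(2 + 116*(-433) - 1*(-433)*(-111)))/(-433) - 1/(2*(-454)) = (3/2)*(-1/433)*(12760 + 12321 + 25086 - 2*(-433)*(2 - 50228 - 48063)) - (-1)/(2*454) = (3/2)*(-1/433)*(12760 + 12321 + 25086 - 2*(-433)*(-98289)) - 1*(-1/908) = (3/2)*(-1/433)*(12760 + 12321 + 25086 - 85118274) + 1/908 = (3/2)*(-1/433)*(-85068107) + 1/908 = 255204321/866 + 1/908 = 115862762167/393164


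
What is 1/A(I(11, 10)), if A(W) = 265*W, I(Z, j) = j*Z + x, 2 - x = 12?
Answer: 1/26500 ≈ 3.7736e-5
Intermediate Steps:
x = -10 (x = 2 - 1*12 = 2 - 12 = -10)
I(Z, j) = -10 + Z*j (I(Z, j) = j*Z - 10 = Z*j - 10 = -10 + Z*j)
1/A(I(11, 10)) = 1/(265*(-10 + 11*10)) = 1/(265*(-10 + 110)) = 1/(265*100) = 1/26500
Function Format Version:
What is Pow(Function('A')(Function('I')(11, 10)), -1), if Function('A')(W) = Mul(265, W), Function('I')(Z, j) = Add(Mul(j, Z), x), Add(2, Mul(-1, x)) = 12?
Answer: Rational(1, 26500) ≈ 3.7736e-5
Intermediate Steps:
x = -10 (x = Add(2, Mul(-1, 12)) = Add(2, -12) = -10)
Function('I')(Z, j) = Add(-10, Mul(Z, j)) (Function('I')(Z, j) = Add(Mul(j, Z), -10) = Add(Mul(Z, j), -10) = Add(-10, Mul(Z, j)))
Pow(Function('A')(Function('I')(11, 10)), -1) = Pow(Mul(265, Add(-10, Mul(11, 10))), -1) = Pow(Mul(265, Add(-10, 110)), -1) = Pow(Mul(265, 100), -1) = Pow(26500, -1) = Rational(1, 26500)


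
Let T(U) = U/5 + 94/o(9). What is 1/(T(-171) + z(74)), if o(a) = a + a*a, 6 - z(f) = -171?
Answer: 45/6473 ≈ 0.0069520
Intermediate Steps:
z(f) = 177 (z(f) = 6 - 1*(-171) = 6 + 171 = 177)
o(a) = a + a²
T(U) = 47/45 + U/5 (T(U) = U/5 + 94/((9*(1 + 9))) = U*(⅕) + 94/((9*10)) = U/5 + 94/90 = U/5 + 94*(1/90) = U/5 + 47/45 = 47/45 + U/5)
1/(T(-171) + z(74)) = 1/((47/45 + (⅕)*(-171)) + 177) = 1/((47/45 - 171/5) + 177) = 1/(-1492/45 + 177) = 1/(6473/45) = 45/6473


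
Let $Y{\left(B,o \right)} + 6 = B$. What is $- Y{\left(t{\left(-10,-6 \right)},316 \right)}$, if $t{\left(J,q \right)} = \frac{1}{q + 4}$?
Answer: $\frac{13}{2} \approx 6.5$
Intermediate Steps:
$t{\left(J,q \right)} = \frac{1}{4 + q}$
$Y{\left(B,o \right)} = -6 + B$
$- Y{\left(t{\left(-10,-6 \right)},316 \right)} = - (-6 + \frac{1}{4 - 6}) = - (-6 + \frac{1}{-2}) = - (-6 - \frac{1}{2}) = \left(-1\right) \left(- \frac{13}{2}\right) = \frac{13}{2}$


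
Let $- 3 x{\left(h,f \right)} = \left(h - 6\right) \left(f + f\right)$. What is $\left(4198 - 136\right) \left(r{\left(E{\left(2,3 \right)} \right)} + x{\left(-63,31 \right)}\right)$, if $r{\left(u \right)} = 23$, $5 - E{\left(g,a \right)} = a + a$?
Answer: $5885838$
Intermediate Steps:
$x{\left(h,f \right)} = - \frac{2 f \left(-6 + h\right)}{3}$ ($x{\left(h,f \right)} = - \frac{\left(h - 6\right) \left(f + f\right)}{3} = - \frac{\left(-6 + h\right) 2 f}{3} = - \frac{2 f \left(-6 + h\right)}{3}$)
$E{\left(g,a \right)} = 5 - 2 a$ ($E{\left(g,a \right)} = 5 - \left(a + a\right) = 5 - 2 a$)
$\left(4198 - 136\right) \left(r{\left(E{\left(2,3 \right)} \right)} + x{\left(-63,31 \right)}\right) = \left(4198 - 136\right) \left(23 + \frac{2}{3} \cdot 31 \left(6 - -63\right)\right) = 4062 \left(23 + \frac{2}{3} \cdot 31 \left(6 + 63\right)\right) = 4062 \left(23 + \frac{2}{3} \cdot 31 \cdot 69\right) = 4062 \left(23 + 1426\right) = 4062 \cdot 1449 = 5885838$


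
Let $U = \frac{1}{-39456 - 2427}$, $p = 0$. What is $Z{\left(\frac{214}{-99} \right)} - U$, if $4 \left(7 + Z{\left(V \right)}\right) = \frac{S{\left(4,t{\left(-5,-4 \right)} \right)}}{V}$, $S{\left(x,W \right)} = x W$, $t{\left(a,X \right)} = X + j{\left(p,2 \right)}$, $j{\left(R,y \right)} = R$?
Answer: $- \frac{23077426}{4481481} \approx -5.1495$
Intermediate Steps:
$t{\left(a,X \right)} = X$ ($t{\left(a,X \right)} = X + 0 = X$)
$S{\left(x,W \right)} = W x$
$U = - \frac{1}{41883}$ ($U = \frac{1}{-41883} = - \frac{1}{41883} \approx -2.3876 \cdot 10^{-5}$)
$Z{\left(V \right)} = -7 - \frac{4}{V}$ ($Z{\left(V \right)} = -7 + \frac{\left(-4\right) 4 \frac{1}{V}}{4} = -7 + \frac{\left(-16\right) \frac{1}{V}}{4} = -7 - \frac{4}{V}$)
$Z{\left(\frac{214}{-99} \right)} - U = \left(-7 - \frac{4}{214 \frac{1}{-99}}\right) - - \frac{1}{41883} = \left(-7 - \frac{4}{214 \left(- \frac{1}{99}\right)}\right) + \frac{1}{41883} = \left(-7 - \frac{4}{- \frac{214}{99}}\right) + \frac{1}{41883} = \left(-7 - - \frac{198}{107}\right) + \frac{1}{41883} = \left(-7 + \frac{198}{107}\right) + \frac{1}{41883} = - \frac{551}{107} + \frac{1}{41883} = - \frac{23077426}{4481481}$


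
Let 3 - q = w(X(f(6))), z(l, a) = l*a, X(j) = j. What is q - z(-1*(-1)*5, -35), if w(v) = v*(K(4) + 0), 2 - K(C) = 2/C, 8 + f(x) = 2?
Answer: 187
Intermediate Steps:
f(x) = -6 (f(x) = -8 + 2 = -6)
K(C) = 2 - 2/C
w(v) = 3*v/2 (w(v) = v*((2 - 2/4) + 0) = v*((2 - 2*¼) + 0) = v*((2 - ½) + 0) = v*(3/2 + 0) = v*(3/2) = 3*v/2)
z(l, a) = a*l
q = 12 (q = 3 - 3*(-6)/2 = 3 - 1*(-9) = 3 + 9 = 12)
q - z(-1*(-1)*5, -35) = 12 - (-35)*-1*(-1)*5 = 12 - (-35)*1*5 = 12 - (-35)*5 = 12 - 1*(-175) = 12 + 175 = 187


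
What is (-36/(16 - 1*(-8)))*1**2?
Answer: -3/2 ≈ -1.5000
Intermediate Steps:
(-36/(16 - 1*(-8)))*1**2 = (-36/(16 + 8))*1 = (-36/24)*1 = ((1/24)*(-36))*1 = -3/2*1 = -3/2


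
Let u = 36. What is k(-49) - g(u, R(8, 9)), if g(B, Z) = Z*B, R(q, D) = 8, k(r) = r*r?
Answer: 2113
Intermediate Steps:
k(r) = r**2
g(B, Z) = B*Z
k(-49) - g(u, R(8, 9)) = (-49)**2 - 36*8 = 2401 - 1*288 = 2401 - 288 = 2113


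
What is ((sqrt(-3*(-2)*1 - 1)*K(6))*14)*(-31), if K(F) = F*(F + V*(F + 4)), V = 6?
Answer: -171864*sqrt(5) ≈ -3.8430e+5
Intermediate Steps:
K(F) = F*(24 + 7*F) (K(F) = F*(F + 6*(F + 4)) = F*(F + 6*(4 + F)) = F*(F + (24 + 6*F)) = F*(24 + 7*F))
((sqrt(-3*(-2)*1 - 1)*K(6))*14)*(-31) = ((sqrt(-3*(-2)*1 - 1)*(6*(24 + 7*6)))*14)*(-31) = ((sqrt(6*1 - 1)*(6*(24 + 42)))*14)*(-31) = ((sqrt(6 - 1)*(6*66))*14)*(-31) = ((sqrt(5)*396)*14)*(-31) = ((396*sqrt(5))*14)*(-31) = (5544*sqrt(5))*(-31) = -171864*sqrt(5)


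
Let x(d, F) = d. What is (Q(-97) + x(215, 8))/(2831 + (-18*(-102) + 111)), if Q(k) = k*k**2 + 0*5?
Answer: -456229/2389 ≈ -190.97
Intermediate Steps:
Q(k) = k**3 (Q(k) = k**3 + 0 = k**3)
(Q(-97) + x(215, 8))/(2831 + (-18*(-102) + 111)) = ((-97)**3 + 215)/(2831 + (-18*(-102) + 111)) = (-912673 + 215)/(2831 + (1836 + 111)) = -912458/(2831 + 1947) = -912458/4778 = -912458*1/4778 = -456229/2389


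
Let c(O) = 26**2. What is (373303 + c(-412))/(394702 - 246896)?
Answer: 373979/147806 ≈ 2.5302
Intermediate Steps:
c(O) = 676
(373303 + c(-412))/(394702 - 246896) = (373303 + 676)/(394702 - 246896) = 373979/147806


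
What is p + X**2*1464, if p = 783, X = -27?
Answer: 1068039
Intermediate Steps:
p + X**2*1464 = 783 + (-27)**2*1464 = 783 + 729*1464 = 783 + 1067256 = 1068039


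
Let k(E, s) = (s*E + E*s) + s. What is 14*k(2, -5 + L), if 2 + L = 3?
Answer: -280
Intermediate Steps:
L = 1 (L = -2 + 3 = 1)
k(E, s) = s + 2*E*s (k(E, s) = (E*s + E*s) + s = 2*E*s + s = s + 2*E*s)
14*k(2, -5 + L) = 14*((-5 + 1)*(1 + 2*2)) = 14*(-4*(1 + 4)) = 14*(-4*5) = 14*(-20) = -280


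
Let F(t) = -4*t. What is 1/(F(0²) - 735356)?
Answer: -1/735356 ≈ -1.3599e-6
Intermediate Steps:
1/(F(0²) - 735356) = 1/(-4*0² - 735356) = 1/(-4*0 - 735356) = 1/(0 - 735356) = 1/(-735356) = -1/735356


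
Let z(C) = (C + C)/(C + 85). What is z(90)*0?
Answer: 0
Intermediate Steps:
z(C) = 2*C/(85 + C) (z(C) = (2*C)/(85 + C) = 2*C/(85 + C))
z(90)*0 = (2*90/(85 + 90))*0 = (2*90/175)*0 = (2*90*(1/175))*0 = (36/35)*0 = 0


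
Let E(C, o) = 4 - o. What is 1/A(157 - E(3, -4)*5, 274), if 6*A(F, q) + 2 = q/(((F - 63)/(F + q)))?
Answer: 162/53513 ≈ 0.0030273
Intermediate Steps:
A(F, q) = -⅓ + q*(F + q)/(6*(-63 + F)) (A(F, q) = -⅓ + (q/(((F - 63)/(F + q))))/6 = -⅓ + (q/(((-63 + F)/(F + q))))/6 = -⅓ + (q*((F + q)/(-63 + F)))/6 = -⅓ + (q*(F + q)/(-63 + F))/6 = -⅓ + q*(F + q)/(6*(-63 + F)))
1/A(157 - E(3, -4)*5, 274) = 1/((126 + 274² - 2*(157 - (4 - 1*(-4))*5) + (157 - (4 - 1*(-4))*5)*274)/(6*(-63 + (157 - (4 - 1*(-4))*5)))) = 1/((126 + 75076 - 2*(157 - (4 + 4)*5) + (157 - (4 + 4)*5)*274)/(6*(-63 + (157 - (4 + 4)*5)))) = 1/((126 + 75076 - 2*(157 - 8*5) + (157 - 8*5)*274)/(6*(-63 + (157 - 8*5)))) = 1/((126 + 75076 - 2*(157 - 1*40) + (157 - 1*40)*274)/(6*(-63 + (157 - 1*40)))) = 1/((126 + 75076 - 2*(157 - 40) + (157 - 40)*274)/(6*(-63 + (157 - 40)))) = 1/((126 + 75076 - 2*117 + 117*274)/(6*(-63 + 117))) = 1/((⅙)*(126 + 75076 - 234 + 32058)/54) = 1/((⅙)*(1/54)*107026) = 1/(53513/162) = 162/53513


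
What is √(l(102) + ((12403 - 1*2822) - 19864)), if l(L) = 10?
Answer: I*√10273 ≈ 101.36*I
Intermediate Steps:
√(l(102) + ((12403 - 1*2822) - 19864)) = √(10 + ((12403 - 1*2822) - 19864)) = √(10 + ((12403 - 2822) - 19864)) = √(10 + (9581 - 19864)) = √(10 - 10283) = √(-10273) = I*√10273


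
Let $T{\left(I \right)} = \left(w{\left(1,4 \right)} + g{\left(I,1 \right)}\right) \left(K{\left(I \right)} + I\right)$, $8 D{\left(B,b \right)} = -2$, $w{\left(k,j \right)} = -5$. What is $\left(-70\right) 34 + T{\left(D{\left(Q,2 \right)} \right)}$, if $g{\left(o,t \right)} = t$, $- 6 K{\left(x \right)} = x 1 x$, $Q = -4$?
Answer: $- \frac{57095}{24} \approx -2379.0$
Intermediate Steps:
$D{\left(B,b \right)} = - \frac{1}{4}$ ($D{\left(B,b \right)} = \frac{1}{8} \left(-2\right) = - \frac{1}{4}$)
$K{\left(x \right)} = - \frac{x^{2}}{6}$ ($K{\left(x \right)} = - \frac{x 1 x}{6} = - \frac{x x}{6} = - \frac{x^{2}}{6}$)
$T{\left(I \right)} = - 4 I + \frac{2 I^{2}}{3}$ ($T{\left(I \right)} = \left(-5 + 1\right) \left(- \frac{I^{2}}{6} + I\right) = - 4 \left(I - \frac{I^{2}}{6}\right) = - 4 I + \frac{2 I^{2}}{3}$)
$\left(-70\right) 34 + T{\left(D{\left(Q,2 \right)} \right)} = \left(-70\right) 34 + \frac{2}{3} \left(- \frac{1}{4}\right) \left(-6 - \frac{1}{4}\right) = -2380 + \frac{2}{3} \left(- \frac{1}{4}\right) \left(- \frac{25}{4}\right) = -2380 + \frac{25}{24} = - \frac{57095}{24}$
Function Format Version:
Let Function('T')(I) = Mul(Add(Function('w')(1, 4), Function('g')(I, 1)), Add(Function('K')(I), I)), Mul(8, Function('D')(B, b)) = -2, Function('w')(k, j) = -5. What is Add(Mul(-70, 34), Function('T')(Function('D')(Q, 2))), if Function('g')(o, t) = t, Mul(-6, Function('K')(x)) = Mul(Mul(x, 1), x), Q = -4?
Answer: Rational(-57095, 24) ≈ -2379.0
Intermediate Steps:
Function('D')(B, b) = Rational(-1, 4) (Function('D')(B, b) = Mul(Rational(1, 8), -2) = Rational(-1, 4))
Function('K')(x) = Mul(Rational(-1, 6), Pow(x, 2)) (Function('K')(x) = Mul(Rational(-1, 6), Mul(Mul(x, 1), x)) = Mul(Rational(-1, 6), Mul(x, x)) = Mul(Rational(-1, 6), Pow(x, 2)))
Function('T')(I) = Add(Mul(-4, I), Mul(Rational(2, 3), Pow(I, 2))) (Function('T')(I) = Mul(Add(-5, 1), Add(Mul(Rational(-1, 6), Pow(I, 2)), I)) = Mul(-4, Add(I, Mul(Rational(-1, 6), Pow(I, 2)))) = Add(Mul(-4, I), Mul(Rational(2, 3), Pow(I, 2))))
Add(Mul(-70, 34), Function('T')(Function('D')(Q, 2))) = Add(Mul(-70, 34), Mul(Rational(2, 3), Rational(-1, 4), Add(-6, Rational(-1, 4)))) = Add(-2380, Mul(Rational(2, 3), Rational(-1, 4), Rational(-25, 4))) = Add(-2380, Rational(25, 24)) = Rational(-57095, 24)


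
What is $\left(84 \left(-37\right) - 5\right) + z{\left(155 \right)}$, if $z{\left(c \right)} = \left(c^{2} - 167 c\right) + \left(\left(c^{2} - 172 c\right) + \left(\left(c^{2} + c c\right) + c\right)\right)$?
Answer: $40597$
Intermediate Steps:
$z{\left(c \right)} = - 338 c + 4 c^{2}$ ($z{\left(c \right)} = \left(c^{2} - 167 c\right) + \left(\left(c^{2} - 172 c\right) + \left(\left(c^{2} + c^{2}\right) + c\right)\right) = \left(c^{2} - 167 c\right) + \left(\left(c^{2} - 172 c\right) + \left(2 c^{2} + c\right)\right) = \left(c^{2} - 167 c\right) + \left(\left(c^{2} - 172 c\right) + \left(c + 2 c^{2}\right)\right) = \left(c^{2} - 167 c\right) + \left(- 171 c + 3 c^{2}\right) = - 338 c + 4 c^{2}$)
$\left(84 \left(-37\right) - 5\right) + z{\left(155 \right)} = \left(84 \left(-37\right) - 5\right) + 2 \cdot 155 \left(-169 + 2 \cdot 155\right) = \left(-3108 - 5\right) + 2 \cdot 155 \left(-169 + 310\right) = -3113 + 2 \cdot 155 \cdot 141 = -3113 + 43710 = 40597$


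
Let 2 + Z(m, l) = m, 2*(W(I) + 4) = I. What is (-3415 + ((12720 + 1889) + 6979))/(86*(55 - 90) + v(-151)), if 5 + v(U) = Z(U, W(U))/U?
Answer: -2744123/455112 ≈ -6.0296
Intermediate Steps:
W(I) = -4 + I/2
Z(m, l) = -2 + m
v(U) = -5 + (-2 + U)/U
(-3415 + ((12720 + 1889) + 6979))/(86*(55 - 90) + v(-151)) = (-3415 + ((12720 + 1889) + 6979))/(86*(55 - 90) + (-4 - 2/(-151))) = (-3415 + (14609 + 6979))/(86*(-35) + (-4 - 2*(-1/151))) = (-3415 + 21588)/(-3010 + (-4 + 2/151)) = 18173/(-3010 - 602/151) = 18173/(-455112/151) = 18173*(-151/455112) = -2744123/455112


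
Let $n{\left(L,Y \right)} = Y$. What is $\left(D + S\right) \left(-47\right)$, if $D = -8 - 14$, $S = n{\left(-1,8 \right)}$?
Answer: $658$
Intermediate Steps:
$S = 8$
$D = -22$ ($D = -8 - 14 = -22$)
$\left(D + S\right) \left(-47\right) = \left(-22 + 8\right) \left(-47\right) = \left(-14\right) \left(-47\right) = 658$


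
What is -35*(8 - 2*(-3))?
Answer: -490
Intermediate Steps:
-35*(8 - 2*(-3)) = -35*(8 - 1*(-6)) = -35*(8 + 6) = -35*14 = -490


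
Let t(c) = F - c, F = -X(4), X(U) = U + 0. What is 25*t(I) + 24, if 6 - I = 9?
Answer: -1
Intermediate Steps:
I = -3 (I = 6 - 1*9 = 6 - 9 = -3)
X(U) = U
F = -4 (F = -1*4 = -4)
t(c) = -4 - c
25*t(I) + 24 = 25*(-4 - 1*(-3)) + 24 = 25*(-4 + 3) + 24 = 25*(-1) + 24 = -25 + 24 = -1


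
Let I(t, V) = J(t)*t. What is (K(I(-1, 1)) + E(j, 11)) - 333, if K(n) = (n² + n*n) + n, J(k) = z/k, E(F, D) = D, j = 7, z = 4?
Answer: -286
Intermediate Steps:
J(k) = 4/k
I(t, V) = 4 (I(t, V) = (4/t)*t = 4)
K(n) = n + 2*n² (K(n) = (n² + n²) + n = 2*n² + n = n + 2*n²)
(K(I(-1, 1)) + E(j, 11)) - 333 = (4*(1 + 2*4) + 11) - 333 = (4*(1 + 8) + 11) - 333 = (4*9 + 11) - 333 = (36 + 11) - 333 = 47 - 333 = -286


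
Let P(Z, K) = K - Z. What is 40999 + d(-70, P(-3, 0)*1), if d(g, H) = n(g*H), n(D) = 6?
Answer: 41005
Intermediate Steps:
d(g, H) = 6
40999 + d(-70, P(-3, 0)*1) = 40999 + 6 = 41005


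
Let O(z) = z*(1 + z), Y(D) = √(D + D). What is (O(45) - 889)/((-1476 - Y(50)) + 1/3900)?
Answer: -4605900/5795399 ≈ -0.79475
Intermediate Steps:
Y(D) = √2*√D (Y(D) = √(2*D) = √2*√D)
(O(45) - 889)/((-1476 - Y(50)) + 1/3900) = (45*(1 + 45) - 889)/((-1476 - √2*√50) + 1/3900) = (45*46 - 889)/((-1476 - √2*5*√2) + 1/3900) = (2070 - 889)/((-1476 - 1*10) + 1/3900) = 1181/((-1476 - 10) + 1/3900) = 1181/(-1486 + 1/3900) = 1181/(-5795399/3900) = 1181*(-3900/5795399) = -4605900/5795399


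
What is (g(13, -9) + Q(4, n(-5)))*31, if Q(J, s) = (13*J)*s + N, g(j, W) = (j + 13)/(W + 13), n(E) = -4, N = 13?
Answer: -11687/2 ≈ -5843.5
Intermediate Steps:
g(j, W) = (13 + j)/(13 + W)
Q(J, s) = 13 + 13*J*s (Q(J, s) = (13*J)*s + 13 = 13*J*s + 13 = 13 + 13*J*s)
(g(13, -9) + Q(4, n(-5)))*31 = ((13 + 13)/(13 - 9) + (13 + 13*4*(-4)))*31 = (26/4 + (13 - 208))*31 = ((¼)*26 - 195)*31 = (13/2 - 195)*31 = -377/2*31 = -11687/2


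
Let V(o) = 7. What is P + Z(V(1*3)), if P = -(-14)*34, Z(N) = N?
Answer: 483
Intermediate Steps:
P = 476 (P = -14*(-34) = 476)
P + Z(V(1*3)) = 476 + 7 = 483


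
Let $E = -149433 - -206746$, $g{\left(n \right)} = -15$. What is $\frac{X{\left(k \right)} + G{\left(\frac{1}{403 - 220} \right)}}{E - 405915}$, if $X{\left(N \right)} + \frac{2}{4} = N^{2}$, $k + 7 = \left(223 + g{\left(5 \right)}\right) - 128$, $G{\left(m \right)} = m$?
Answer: $- \frac{1950233}{127588332} \approx -0.015285$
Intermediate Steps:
$k = 73$ ($k = -7 + \left(\left(223 - 15\right) - 128\right) = -7 + \left(208 - 128\right) = -7 + 80 = 73$)
$E = 57313$ ($E = -149433 + 206746 = 57313$)
$X{\left(N \right)} = - \frac{1}{2} + N^{2}$
$\frac{X{\left(k \right)} + G{\left(\frac{1}{403 - 220} \right)}}{E - 405915} = \frac{\left(- \frac{1}{2} + 73^{2}\right) + \frac{1}{403 - 220}}{57313 - 405915} = \frac{\left(- \frac{1}{2} + 5329\right) + \frac{1}{183}}{-348602} = \left(\frac{10657}{2} + \frac{1}{183}\right) \left(- \frac{1}{348602}\right) = \frac{1950233}{366} \left(- \frac{1}{348602}\right) = - \frac{1950233}{127588332}$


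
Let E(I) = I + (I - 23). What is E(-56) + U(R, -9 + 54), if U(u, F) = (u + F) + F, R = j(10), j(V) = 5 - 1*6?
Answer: -46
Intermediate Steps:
j(V) = -1 (j(V) = 5 - 6 = -1)
R = -1
U(u, F) = u + 2*F (U(u, F) = (F + u) + F = u + 2*F)
E(I) = -23 + 2*I (E(I) = I + (-23 + I) = -23 + 2*I)
E(-56) + U(R, -9 + 54) = (-23 + 2*(-56)) + (-1 + 2*(-9 + 54)) = (-23 - 112) + (-1 + 2*45) = -135 + (-1 + 90) = -135 + 89 = -46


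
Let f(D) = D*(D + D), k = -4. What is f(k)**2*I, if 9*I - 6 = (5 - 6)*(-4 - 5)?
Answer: 5120/3 ≈ 1706.7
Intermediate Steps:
f(D) = 2*D**2 (f(D) = D*(2*D) = 2*D**2)
I = 5/3 (I = 2/3 + ((5 - 6)*(-4 - 5))/9 = 2/3 + (-1*(-9))/9 = 2/3 + (1/9)*9 = 2/3 + 1 = 5/3 ≈ 1.6667)
f(k)**2*I = (2*(-4)**2)**2*(5/3) = (2*16)**2*(5/3) = 32**2*(5/3) = 1024*(5/3) = 5120/3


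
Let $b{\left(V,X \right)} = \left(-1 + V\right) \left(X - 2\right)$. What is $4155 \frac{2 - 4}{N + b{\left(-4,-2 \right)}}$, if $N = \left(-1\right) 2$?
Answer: $- \frac{1385}{3} \approx -461.67$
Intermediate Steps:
$b{\left(V,X \right)} = \left(-1 + V\right) \left(-2 + X\right)$
$N = -2$
$4155 \frac{2 - 4}{N + b{\left(-4,-2 \right)}} = 4155 \frac{2 - 4}{-2 - -20} = 4155 \left(- \frac{2}{-2 + \left(2 + 2 + 8 + 8\right)}\right) = 4155 \left(- \frac{2}{-2 + 20}\right) = 4155 \left(- \frac{2}{18}\right) = 4155 \left(\left(-2\right) \frac{1}{18}\right) = 4155 \left(- \frac{1}{9}\right) = - \frac{1385}{3}$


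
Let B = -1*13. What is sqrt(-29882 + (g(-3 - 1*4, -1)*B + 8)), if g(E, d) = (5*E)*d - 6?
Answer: 13*I*sqrt(179) ≈ 173.93*I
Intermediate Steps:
B = -13
g(E, d) = -6 + 5*E*d (g(E, d) = 5*E*d - 6 = -6 + 5*E*d)
sqrt(-29882 + (g(-3 - 1*4, -1)*B + 8)) = sqrt(-29882 + ((-6 + 5*(-3 - 1*4)*(-1))*(-13) + 8)) = sqrt(-29882 + ((-6 + 5*(-3 - 4)*(-1))*(-13) + 8)) = sqrt(-29882 + ((-6 + 5*(-7)*(-1))*(-13) + 8)) = sqrt(-29882 + ((-6 + 35)*(-13) + 8)) = sqrt(-29882 + (29*(-13) + 8)) = sqrt(-29882 + (-377 + 8)) = sqrt(-29882 - 369) = sqrt(-30251) = 13*I*sqrt(179)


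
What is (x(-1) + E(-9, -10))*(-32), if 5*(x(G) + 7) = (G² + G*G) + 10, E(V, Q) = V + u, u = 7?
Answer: 1056/5 ≈ 211.20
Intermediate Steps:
E(V, Q) = 7 + V (E(V, Q) = V + 7 = 7 + V)
x(G) = -5 + 2*G²/5 (x(G) = -7 + ((G² + G*G) + 10)/5 = -7 + ((G² + G²) + 10)/5 = -7 + (2*G² + 10)/5 = -7 + (10 + 2*G²)/5 = -7 + (2 + 2*G²/5) = -5 + 2*G²/5)
(x(-1) + E(-9, -10))*(-32) = ((-5 + (⅖)*(-1)²) + (7 - 9))*(-32) = ((-5 + (⅖)*1) - 2)*(-32) = ((-5 + ⅖) - 2)*(-32) = (-23/5 - 2)*(-32) = -33/5*(-32) = 1056/5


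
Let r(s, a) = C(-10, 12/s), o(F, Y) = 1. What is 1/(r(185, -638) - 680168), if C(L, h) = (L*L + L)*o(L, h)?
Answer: -1/680078 ≈ -1.4704e-6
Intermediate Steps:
C(L, h) = L + L**2 (C(L, h) = (L*L + L)*1 = (L**2 + L)*1 = (L + L**2)*1 = L + L**2)
r(s, a) = 90 (r(s, a) = -10*(1 - 10) = -10*(-9) = 90)
1/(r(185, -638) - 680168) = 1/(90 - 680168) = 1/(-680078) = -1/680078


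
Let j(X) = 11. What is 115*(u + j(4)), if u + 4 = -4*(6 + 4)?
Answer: -3795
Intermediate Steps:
u = -44 (u = -4 - 4*(6 + 4) = -4 - 4*10 = -4 - 40 = -44)
115*(u + j(4)) = 115*(-44 + 11) = 115*(-33) = -3795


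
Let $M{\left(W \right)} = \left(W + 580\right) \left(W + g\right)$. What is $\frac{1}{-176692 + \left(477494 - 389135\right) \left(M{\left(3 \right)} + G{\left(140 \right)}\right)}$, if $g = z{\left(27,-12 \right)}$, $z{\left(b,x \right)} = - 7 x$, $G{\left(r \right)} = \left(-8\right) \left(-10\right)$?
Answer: $\frac{1}{4488548867} \approx 2.2279 \cdot 10^{-10}$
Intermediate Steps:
$G{\left(r \right)} = 80$
$g = 84$ ($g = \left(-7\right) \left(-12\right) = 84$)
$M{\left(W \right)} = \left(84 + W\right) \left(580 + W\right)$ ($M{\left(W \right)} = \left(W + 580\right) \left(W + 84\right) = \left(580 + W\right) \left(84 + W\right) = \left(84 + W\right) \left(580 + W\right)$)
$\frac{1}{-176692 + \left(477494 - 389135\right) \left(M{\left(3 \right)} + G{\left(140 \right)}\right)} = \frac{1}{-176692 + \left(477494 - 389135\right) \left(\left(48720 + 3^{2} + 664 \cdot 3\right) + 80\right)} = \frac{1}{-176692 + 88359 \left(\left(48720 + 9 + 1992\right) + 80\right)} = \frac{1}{-176692 + 88359 \left(50721 + 80\right)} = \frac{1}{-176692 + 88359 \cdot 50801} = \frac{1}{-176692 + 4488725559} = \frac{1}{4488548867}$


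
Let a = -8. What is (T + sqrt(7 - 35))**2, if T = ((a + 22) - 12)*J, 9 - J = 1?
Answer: 228 + 64*I*sqrt(7) ≈ 228.0 + 169.33*I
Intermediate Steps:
J = 8 (J = 9 - 1*1 = 9 - 1 = 8)
T = 16 (T = ((-8 + 22) - 12)*8 = (14 - 12)*8 = 2*8 = 16)
(T + sqrt(7 - 35))**2 = (16 + sqrt(7 - 35))**2 = (16 + sqrt(-28))**2 = (16 + 2*I*sqrt(7))**2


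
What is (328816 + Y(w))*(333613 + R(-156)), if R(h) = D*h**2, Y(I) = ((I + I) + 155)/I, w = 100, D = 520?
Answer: 85416356246203/20 ≈ 4.2708e+12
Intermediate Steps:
Y(I) = (155 + 2*I)/I (Y(I) = (2*I + 155)/I = (155 + 2*I)/I)
R(h) = 520*h**2
(328816 + Y(w))*(333613 + R(-156)) = (328816 + (2 + 155/100))*(333613 + 520*(-156)**2) = (328816 + (2 + 155*(1/100)))*(333613 + 520*24336) = (328816 + (2 + 31/20))*(333613 + 12654720) = (328816 + 71/20)*12988333 = (6576391/20)*12988333 = 85416356246203/20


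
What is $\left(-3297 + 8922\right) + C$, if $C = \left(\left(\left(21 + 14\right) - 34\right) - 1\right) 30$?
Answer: $5625$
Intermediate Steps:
$C = 0$ ($C = \left(\left(35 - 34\right) - 1\right) 30 = \left(1 - 1\right) 30 = 0 \cdot 30 = 0$)
$\left(-3297 + 8922\right) + C = \left(-3297 + 8922\right) + 0 = 5625 + 0 = 5625$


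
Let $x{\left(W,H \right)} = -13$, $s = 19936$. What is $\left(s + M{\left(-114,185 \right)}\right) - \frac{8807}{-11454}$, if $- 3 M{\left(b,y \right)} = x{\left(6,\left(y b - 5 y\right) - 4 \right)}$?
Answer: $\frac{228405385}{11454} \approx 19941.0$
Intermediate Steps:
$M{\left(b,y \right)} = \frac{13}{3}$ ($M{\left(b,y \right)} = \left(- \frac{1}{3}\right) \left(-13\right) = \frac{13}{3}$)
$\left(s + M{\left(-114,185 \right)}\right) - \frac{8807}{-11454} = \left(19936 + \frac{13}{3}\right) - \frac{8807}{-11454} = \frac{59821}{3} - - \frac{8807}{11454} = \frac{59821}{3} + \frac{8807}{11454} = \frac{228405385}{11454}$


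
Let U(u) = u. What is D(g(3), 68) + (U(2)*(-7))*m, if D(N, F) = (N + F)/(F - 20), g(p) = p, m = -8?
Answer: 5447/48 ≈ 113.48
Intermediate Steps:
D(N, F) = (F + N)/(-20 + F)
D(g(3), 68) + (U(2)*(-7))*m = (68 + 3)/(-20 + 68) + (2*(-7))*(-8) = 71/48 - 14*(-8) = (1/48)*71 + 112 = 71/48 + 112 = 5447/48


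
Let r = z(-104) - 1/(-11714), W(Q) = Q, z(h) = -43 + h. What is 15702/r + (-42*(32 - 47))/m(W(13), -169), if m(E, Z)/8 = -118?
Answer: -87358900071/812763704 ≈ -107.48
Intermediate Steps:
m(E, Z) = -944 (m(E, Z) = 8*(-118) = -944)
r = -1721957/11714 (r = (-43 - 104) - 1/(-11714) = -147 - 1*(-1/11714) = -147 + 1/11714 = -1721957/11714 ≈ -147.00)
15702/r + (-42*(32 - 47))/m(W(13), -169) = 15702/(-1721957/11714) - 42*(32 - 47)/(-944) = 15702*(-11714/1721957) - 42*(-15)*(-1/944) = -183933228/1721957 + 630*(-1/944) = -183933228/1721957 - 315/472 = -87358900071/812763704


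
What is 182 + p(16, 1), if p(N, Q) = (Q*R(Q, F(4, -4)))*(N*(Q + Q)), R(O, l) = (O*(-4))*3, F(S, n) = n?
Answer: -202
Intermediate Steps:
R(O, l) = -12*O (R(O, l) = -4*O*3 = -12*O)
p(N, Q) = -24*N*Q**3 (p(N, Q) = (Q*(-12*Q))*(N*(Q + Q)) = (-12*Q**2)*(N*(2*Q)) = (-12*Q**2)*(2*N*Q) = -24*N*Q**3)
182 + p(16, 1) = 182 - 24*16*1**3 = 182 - 24*16*1 = 182 - 384 = -202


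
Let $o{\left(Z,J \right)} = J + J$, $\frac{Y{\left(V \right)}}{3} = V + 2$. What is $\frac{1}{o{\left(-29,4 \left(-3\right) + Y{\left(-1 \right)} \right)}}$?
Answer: $- \frac{1}{18} \approx -0.055556$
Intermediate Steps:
$Y{\left(V \right)} = 6 + 3 V$ ($Y{\left(V \right)} = 3 \left(V + 2\right) = 3 \left(2 + V\right) = 6 + 3 V$)
$o{\left(Z,J \right)} = 2 J$
$\frac{1}{o{\left(-29,4 \left(-3\right) + Y{\left(-1 \right)} \right)}} = \frac{1}{2 \left(4 \left(-3\right) + \left(6 + 3 \left(-1\right)\right)\right)} = \frac{1}{2 \left(-12 + \left(6 - 3\right)\right)} = \frac{1}{2 \left(-12 + 3\right)} = \frac{1}{2 \left(-9\right)} = \frac{1}{-18} = - \frac{1}{18}$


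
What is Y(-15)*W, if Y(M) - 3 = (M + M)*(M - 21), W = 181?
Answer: 196023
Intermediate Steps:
Y(M) = 3 + 2*M*(-21 + M) (Y(M) = 3 + (M + M)*(M - 21) = 3 + (2*M)*(-21 + M) = 3 + 2*M*(-21 + M))
Y(-15)*W = (3 - 42*(-15) + 2*(-15)**2)*181 = (3 + 630 + 2*225)*181 = (3 + 630 + 450)*181 = 1083*181 = 196023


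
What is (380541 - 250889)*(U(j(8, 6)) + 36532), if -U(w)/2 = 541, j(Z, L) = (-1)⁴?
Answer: 4596163400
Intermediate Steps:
j(Z, L) = 1
U(w) = -1082 (U(w) = -2*541 = -1082)
(380541 - 250889)*(U(j(8, 6)) + 36532) = (380541 - 250889)*(-1082 + 36532) = 129652*35450 = 4596163400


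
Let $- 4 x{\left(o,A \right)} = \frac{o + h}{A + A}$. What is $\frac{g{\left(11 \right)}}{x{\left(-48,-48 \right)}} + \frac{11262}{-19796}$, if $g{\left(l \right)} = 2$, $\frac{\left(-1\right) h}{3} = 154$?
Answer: $- \frac{1745579}{841330} \approx -2.0748$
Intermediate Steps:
$h = -462$ ($h = \left(-3\right) 154 = -462$)
$x{\left(o,A \right)} = - \frac{-462 + o}{8 A}$ ($x{\left(o,A \right)} = - \frac{\left(o - 462\right) \frac{1}{A + A}}{4} = - \frac{\left(-462 + o\right) \frac{1}{2 A}}{4} = - \frac{\frac{1}{2} \frac{1}{A} \left(-462 + o\right)}{4} = - \frac{-462 + o}{8 A}$)
$\frac{g{\left(11 \right)}}{x{\left(-48,-48 \right)}} + \frac{11262}{-19796} = \frac{2}{\frac{1}{8} \frac{1}{-48} \left(462 - -48\right)} + \frac{11262}{-19796} = \frac{2}{\frac{1}{8} \left(- \frac{1}{48}\right) \left(462 + 48\right)} + 11262 \left(- \frac{1}{19796}\right) = \frac{2}{\frac{1}{8} \left(- \frac{1}{48}\right) 510} - \frac{5631}{9898} = \frac{2}{- \frac{85}{64}} - \frac{5631}{9898} = 2 \left(- \frac{64}{85}\right) - \frac{5631}{9898} = - \frac{128}{85} - \frac{5631}{9898} = - \frac{1745579}{841330}$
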